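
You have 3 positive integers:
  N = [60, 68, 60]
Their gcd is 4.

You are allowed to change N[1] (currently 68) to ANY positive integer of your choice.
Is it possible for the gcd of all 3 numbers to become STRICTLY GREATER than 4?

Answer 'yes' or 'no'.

Answer: yes

Derivation:
Current gcd = 4
gcd of all OTHER numbers (without N[1]=68): gcd([60, 60]) = 60
The new gcd after any change is gcd(60, new_value).
This can be at most 60.
Since 60 > old gcd 4, the gcd CAN increase (e.g., set N[1] = 60).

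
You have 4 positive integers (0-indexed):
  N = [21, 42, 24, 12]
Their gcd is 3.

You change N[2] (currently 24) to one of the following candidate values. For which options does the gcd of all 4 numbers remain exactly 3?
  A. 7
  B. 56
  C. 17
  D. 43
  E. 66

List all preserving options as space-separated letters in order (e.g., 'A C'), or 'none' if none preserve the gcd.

Answer: E

Derivation:
Old gcd = 3; gcd of others (without N[2]) = 3
New gcd for candidate v: gcd(3, v). Preserves old gcd iff gcd(3, v) = 3.
  Option A: v=7, gcd(3,7)=1 -> changes
  Option B: v=56, gcd(3,56)=1 -> changes
  Option C: v=17, gcd(3,17)=1 -> changes
  Option D: v=43, gcd(3,43)=1 -> changes
  Option E: v=66, gcd(3,66)=3 -> preserves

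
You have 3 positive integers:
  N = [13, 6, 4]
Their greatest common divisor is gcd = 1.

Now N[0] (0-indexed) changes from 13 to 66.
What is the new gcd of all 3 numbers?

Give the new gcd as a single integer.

Numbers: [13, 6, 4], gcd = 1
Change: index 0, 13 -> 66
gcd of the OTHER numbers (without index 0): gcd([6, 4]) = 2
New gcd = gcd(g_others, new_val) = gcd(2, 66) = 2

Answer: 2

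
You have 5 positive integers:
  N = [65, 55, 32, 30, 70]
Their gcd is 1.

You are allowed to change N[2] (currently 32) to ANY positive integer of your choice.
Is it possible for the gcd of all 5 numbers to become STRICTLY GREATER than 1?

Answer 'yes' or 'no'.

Answer: yes

Derivation:
Current gcd = 1
gcd of all OTHER numbers (without N[2]=32): gcd([65, 55, 30, 70]) = 5
The new gcd after any change is gcd(5, new_value).
This can be at most 5.
Since 5 > old gcd 1, the gcd CAN increase (e.g., set N[2] = 5).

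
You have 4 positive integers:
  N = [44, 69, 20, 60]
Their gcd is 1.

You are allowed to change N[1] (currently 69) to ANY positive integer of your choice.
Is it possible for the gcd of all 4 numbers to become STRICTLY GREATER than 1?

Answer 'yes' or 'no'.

Answer: yes

Derivation:
Current gcd = 1
gcd of all OTHER numbers (without N[1]=69): gcd([44, 20, 60]) = 4
The new gcd after any change is gcd(4, new_value).
This can be at most 4.
Since 4 > old gcd 1, the gcd CAN increase (e.g., set N[1] = 4).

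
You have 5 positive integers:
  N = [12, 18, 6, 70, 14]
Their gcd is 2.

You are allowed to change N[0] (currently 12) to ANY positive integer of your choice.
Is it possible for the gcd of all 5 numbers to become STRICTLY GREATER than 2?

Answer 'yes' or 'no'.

Answer: no

Derivation:
Current gcd = 2
gcd of all OTHER numbers (without N[0]=12): gcd([18, 6, 70, 14]) = 2
The new gcd after any change is gcd(2, new_value).
This can be at most 2.
Since 2 = old gcd 2, the gcd can only stay the same or decrease.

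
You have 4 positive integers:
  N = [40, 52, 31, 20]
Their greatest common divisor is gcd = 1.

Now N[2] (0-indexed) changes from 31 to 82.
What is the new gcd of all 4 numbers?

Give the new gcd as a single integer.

Numbers: [40, 52, 31, 20], gcd = 1
Change: index 2, 31 -> 82
gcd of the OTHER numbers (without index 2): gcd([40, 52, 20]) = 4
New gcd = gcd(g_others, new_val) = gcd(4, 82) = 2

Answer: 2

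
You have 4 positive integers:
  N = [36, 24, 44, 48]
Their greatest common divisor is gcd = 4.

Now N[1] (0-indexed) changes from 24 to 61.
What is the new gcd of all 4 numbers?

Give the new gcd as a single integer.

Answer: 1

Derivation:
Numbers: [36, 24, 44, 48], gcd = 4
Change: index 1, 24 -> 61
gcd of the OTHER numbers (without index 1): gcd([36, 44, 48]) = 4
New gcd = gcd(g_others, new_val) = gcd(4, 61) = 1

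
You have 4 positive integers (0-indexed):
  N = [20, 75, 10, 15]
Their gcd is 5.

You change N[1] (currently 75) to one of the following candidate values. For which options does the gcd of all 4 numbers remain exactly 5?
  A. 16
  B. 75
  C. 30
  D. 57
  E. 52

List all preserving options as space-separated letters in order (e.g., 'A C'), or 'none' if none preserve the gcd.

Old gcd = 5; gcd of others (without N[1]) = 5
New gcd for candidate v: gcd(5, v). Preserves old gcd iff gcd(5, v) = 5.
  Option A: v=16, gcd(5,16)=1 -> changes
  Option B: v=75, gcd(5,75)=5 -> preserves
  Option C: v=30, gcd(5,30)=5 -> preserves
  Option D: v=57, gcd(5,57)=1 -> changes
  Option E: v=52, gcd(5,52)=1 -> changes

Answer: B C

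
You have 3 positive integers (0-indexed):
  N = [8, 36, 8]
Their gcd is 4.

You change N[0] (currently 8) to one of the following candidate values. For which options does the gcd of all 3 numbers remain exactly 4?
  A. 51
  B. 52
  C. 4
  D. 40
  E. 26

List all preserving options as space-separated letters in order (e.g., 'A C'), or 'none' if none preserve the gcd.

Old gcd = 4; gcd of others (without N[0]) = 4
New gcd for candidate v: gcd(4, v). Preserves old gcd iff gcd(4, v) = 4.
  Option A: v=51, gcd(4,51)=1 -> changes
  Option B: v=52, gcd(4,52)=4 -> preserves
  Option C: v=4, gcd(4,4)=4 -> preserves
  Option D: v=40, gcd(4,40)=4 -> preserves
  Option E: v=26, gcd(4,26)=2 -> changes

Answer: B C D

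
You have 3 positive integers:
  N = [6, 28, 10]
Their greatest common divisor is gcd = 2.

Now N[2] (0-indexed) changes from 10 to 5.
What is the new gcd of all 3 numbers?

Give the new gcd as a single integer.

Numbers: [6, 28, 10], gcd = 2
Change: index 2, 10 -> 5
gcd of the OTHER numbers (without index 2): gcd([6, 28]) = 2
New gcd = gcd(g_others, new_val) = gcd(2, 5) = 1

Answer: 1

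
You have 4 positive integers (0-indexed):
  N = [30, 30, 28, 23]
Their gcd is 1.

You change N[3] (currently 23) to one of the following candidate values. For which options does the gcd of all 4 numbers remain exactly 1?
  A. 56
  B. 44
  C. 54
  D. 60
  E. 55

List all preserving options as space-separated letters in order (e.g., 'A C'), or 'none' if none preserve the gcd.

Old gcd = 1; gcd of others (without N[3]) = 2
New gcd for candidate v: gcd(2, v). Preserves old gcd iff gcd(2, v) = 1.
  Option A: v=56, gcd(2,56)=2 -> changes
  Option B: v=44, gcd(2,44)=2 -> changes
  Option C: v=54, gcd(2,54)=2 -> changes
  Option D: v=60, gcd(2,60)=2 -> changes
  Option E: v=55, gcd(2,55)=1 -> preserves

Answer: E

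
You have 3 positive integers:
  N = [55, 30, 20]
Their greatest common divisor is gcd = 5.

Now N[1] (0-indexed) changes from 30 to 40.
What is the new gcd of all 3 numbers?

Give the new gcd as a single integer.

Numbers: [55, 30, 20], gcd = 5
Change: index 1, 30 -> 40
gcd of the OTHER numbers (without index 1): gcd([55, 20]) = 5
New gcd = gcd(g_others, new_val) = gcd(5, 40) = 5

Answer: 5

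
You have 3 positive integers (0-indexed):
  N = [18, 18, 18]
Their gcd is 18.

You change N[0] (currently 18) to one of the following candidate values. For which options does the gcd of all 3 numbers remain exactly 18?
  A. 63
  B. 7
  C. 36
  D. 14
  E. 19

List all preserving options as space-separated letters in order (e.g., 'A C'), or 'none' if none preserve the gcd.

Answer: C

Derivation:
Old gcd = 18; gcd of others (without N[0]) = 18
New gcd for candidate v: gcd(18, v). Preserves old gcd iff gcd(18, v) = 18.
  Option A: v=63, gcd(18,63)=9 -> changes
  Option B: v=7, gcd(18,7)=1 -> changes
  Option C: v=36, gcd(18,36)=18 -> preserves
  Option D: v=14, gcd(18,14)=2 -> changes
  Option E: v=19, gcd(18,19)=1 -> changes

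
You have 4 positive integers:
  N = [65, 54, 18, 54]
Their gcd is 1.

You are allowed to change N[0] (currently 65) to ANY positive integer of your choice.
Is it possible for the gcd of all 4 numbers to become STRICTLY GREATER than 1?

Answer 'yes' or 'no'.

Current gcd = 1
gcd of all OTHER numbers (without N[0]=65): gcd([54, 18, 54]) = 18
The new gcd after any change is gcd(18, new_value).
This can be at most 18.
Since 18 > old gcd 1, the gcd CAN increase (e.g., set N[0] = 18).

Answer: yes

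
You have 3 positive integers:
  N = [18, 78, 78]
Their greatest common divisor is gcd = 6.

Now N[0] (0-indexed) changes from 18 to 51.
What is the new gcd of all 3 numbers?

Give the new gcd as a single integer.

Answer: 3

Derivation:
Numbers: [18, 78, 78], gcd = 6
Change: index 0, 18 -> 51
gcd of the OTHER numbers (without index 0): gcd([78, 78]) = 78
New gcd = gcd(g_others, new_val) = gcd(78, 51) = 3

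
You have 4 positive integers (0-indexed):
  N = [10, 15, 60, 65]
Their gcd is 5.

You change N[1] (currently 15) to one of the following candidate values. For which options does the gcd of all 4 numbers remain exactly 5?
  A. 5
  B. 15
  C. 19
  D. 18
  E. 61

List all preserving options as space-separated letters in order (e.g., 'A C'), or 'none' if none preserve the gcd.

Old gcd = 5; gcd of others (without N[1]) = 5
New gcd for candidate v: gcd(5, v). Preserves old gcd iff gcd(5, v) = 5.
  Option A: v=5, gcd(5,5)=5 -> preserves
  Option B: v=15, gcd(5,15)=5 -> preserves
  Option C: v=19, gcd(5,19)=1 -> changes
  Option D: v=18, gcd(5,18)=1 -> changes
  Option E: v=61, gcd(5,61)=1 -> changes

Answer: A B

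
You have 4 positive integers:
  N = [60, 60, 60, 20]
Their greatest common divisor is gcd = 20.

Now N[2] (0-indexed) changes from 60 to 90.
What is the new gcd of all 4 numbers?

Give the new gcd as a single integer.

Answer: 10

Derivation:
Numbers: [60, 60, 60, 20], gcd = 20
Change: index 2, 60 -> 90
gcd of the OTHER numbers (without index 2): gcd([60, 60, 20]) = 20
New gcd = gcd(g_others, new_val) = gcd(20, 90) = 10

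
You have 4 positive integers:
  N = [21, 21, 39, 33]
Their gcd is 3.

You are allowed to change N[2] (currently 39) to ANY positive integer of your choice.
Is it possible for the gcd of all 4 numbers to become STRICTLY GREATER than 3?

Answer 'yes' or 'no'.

Current gcd = 3
gcd of all OTHER numbers (without N[2]=39): gcd([21, 21, 33]) = 3
The new gcd after any change is gcd(3, new_value).
This can be at most 3.
Since 3 = old gcd 3, the gcd can only stay the same or decrease.

Answer: no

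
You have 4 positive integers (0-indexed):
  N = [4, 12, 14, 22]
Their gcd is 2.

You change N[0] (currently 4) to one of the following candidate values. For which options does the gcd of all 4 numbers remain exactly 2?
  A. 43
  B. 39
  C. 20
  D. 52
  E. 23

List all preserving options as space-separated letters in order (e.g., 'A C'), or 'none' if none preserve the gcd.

Old gcd = 2; gcd of others (without N[0]) = 2
New gcd for candidate v: gcd(2, v). Preserves old gcd iff gcd(2, v) = 2.
  Option A: v=43, gcd(2,43)=1 -> changes
  Option B: v=39, gcd(2,39)=1 -> changes
  Option C: v=20, gcd(2,20)=2 -> preserves
  Option D: v=52, gcd(2,52)=2 -> preserves
  Option E: v=23, gcd(2,23)=1 -> changes

Answer: C D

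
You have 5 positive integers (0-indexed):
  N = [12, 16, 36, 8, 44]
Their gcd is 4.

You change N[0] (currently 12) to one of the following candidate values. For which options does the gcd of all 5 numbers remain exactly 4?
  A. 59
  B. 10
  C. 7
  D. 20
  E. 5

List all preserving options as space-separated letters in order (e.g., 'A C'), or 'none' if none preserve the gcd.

Answer: D

Derivation:
Old gcd = 4; gcd of others (without N[0]) = 4
New gcd for candidate v: gcd(4, v). Preserves old gcd iff gcd(4, v) = 4.
  Option A: v=59, gcd(4,59)=1 -> changes
  Option B: v=10, gcd(4,10)=2 -> changes
  Option C: v=7, gcd(4,7)=1 -> changes
  Option D: v=20, gcd(4,20)=4 -> preserves
  Option E: v=5, gcd(4,5)=1 -> changes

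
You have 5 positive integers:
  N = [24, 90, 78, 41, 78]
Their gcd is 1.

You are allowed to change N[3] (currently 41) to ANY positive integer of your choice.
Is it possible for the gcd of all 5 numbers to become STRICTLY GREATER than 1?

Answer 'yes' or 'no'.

Current gcd = 1
gcd of all OTHER numbers (without N[3]=41): gcd([24, 90, 78, 78]) = 6
The new gcd after any change is gcd(6, new_value).
This can be at most 6.
Since 6 > old gcd 1, the gcd CAN increase (e.g., set N[3] = 6).

Answer: yes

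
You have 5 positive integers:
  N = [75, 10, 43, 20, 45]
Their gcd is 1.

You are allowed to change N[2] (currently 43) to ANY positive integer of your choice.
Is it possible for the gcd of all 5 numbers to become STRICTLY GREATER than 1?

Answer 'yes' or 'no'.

Answer: yes

Derivation:
Current gcd = 1
gcd of all OTHER numbers (without N[2]=43): gcd([75, 10, 20, 45]) = 5
The new gcd after any change is gcd(5, new_value).
This can be at most 5.
Since 5 > old gcd 1, the gcd CAN increase (e.g., set N[2] = 5).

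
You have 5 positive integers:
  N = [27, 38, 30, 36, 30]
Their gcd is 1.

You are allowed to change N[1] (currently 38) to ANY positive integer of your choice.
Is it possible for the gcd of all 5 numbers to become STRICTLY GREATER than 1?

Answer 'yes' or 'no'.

Answer: yes

Derivation:
Current gcd = 1
gcd of all OTHER numbers (without N[1]=38): gcd([27, 30, 36, 30]) = 3
The new gcd after any change is gcd(3, new_value).
This can be at most 3.
Since 3 > old gcd 1, the gcd CAN increase (e.g., set N[1] = 3).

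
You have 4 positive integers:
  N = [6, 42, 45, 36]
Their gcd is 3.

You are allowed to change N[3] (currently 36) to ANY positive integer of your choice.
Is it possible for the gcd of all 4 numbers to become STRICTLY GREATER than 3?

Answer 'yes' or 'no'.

Current gcd = 3
gcd of all OTHER numbers (without N[3]=36): gcd([6, 42, 45]) = 3
The new gcd after any change is gcd(3, new_value).
This can be at most 3.
Since 3 = old gcd 3, the gcd can only stay the same or decrease.

Answer: no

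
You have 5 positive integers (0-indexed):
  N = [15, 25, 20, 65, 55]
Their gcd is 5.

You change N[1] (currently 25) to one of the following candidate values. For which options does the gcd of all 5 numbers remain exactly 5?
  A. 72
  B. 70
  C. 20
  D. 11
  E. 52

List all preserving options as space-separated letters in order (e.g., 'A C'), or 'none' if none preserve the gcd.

Old gcd = 5; gcd of others (without N[1]) = 5
New gcd for candidate v: gcd(5, v). Preserves old gcd iff gcd(5, v) = 5.
  Option A: v=72, gcd(5,72)=1 -> changes
  Option B: v=70, gcd(5,70)=5 -> preserves
  Option C: v=20, gcd(5,20)=5 -> preserves
  Option D: v=11, gcd(5,11)=1 -> changes
  Option E: v=52, gcd(5,52)=1 -> changes

Answer: B C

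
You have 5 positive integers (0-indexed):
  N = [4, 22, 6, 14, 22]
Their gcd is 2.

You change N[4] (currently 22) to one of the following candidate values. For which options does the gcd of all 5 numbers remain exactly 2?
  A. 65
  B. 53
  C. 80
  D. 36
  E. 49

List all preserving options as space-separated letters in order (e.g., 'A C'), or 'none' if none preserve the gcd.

Answer: C D

Derivation:
Old gcd = 2; gcd of others (without N[4]) = 2
New gcd for candidate v: gcd(2, v). Preserves old gcd iff gcd(2, v) = 2.
  Option A: v=65, gcd(2,65)=1 -> changes
  Option B: v=53, gcd(2,53)=1 -> changes
  Option C: v=80, gcd(2,80)=2 -> preserves
  Option D: v=36, gcd(2,36)=2 -> preserves
  Option E: v=49, gcd(2,49)=1 -> changes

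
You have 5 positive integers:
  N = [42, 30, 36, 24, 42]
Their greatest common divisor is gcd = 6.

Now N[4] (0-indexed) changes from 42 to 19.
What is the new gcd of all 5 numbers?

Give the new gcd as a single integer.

Numbers: [42, 30, 36, 24, 42], gcd = 6
Change: index 4, 42 -> 19
gcd of the OTHER numbers (without index 4): gcd([42, 30, 36, 24]) = 6
New gcd = gcd(g_others, new_val) = gcd(6, 19) = 1

Answer: 1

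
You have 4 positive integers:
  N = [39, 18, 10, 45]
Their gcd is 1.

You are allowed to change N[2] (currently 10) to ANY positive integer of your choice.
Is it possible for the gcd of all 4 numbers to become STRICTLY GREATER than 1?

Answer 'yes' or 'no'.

Answer: yes

Derivation:
Current gcd = 1
gcd of all OTHER numbers (without N[2]=10): gcd([39, 18, 45]) = 3
The new gcd after any change is gcd(3, new_value).
This can be at most 3.
Since 3 > old gcd 1, the gcd CAN increase (e.g., set N[2] = 3).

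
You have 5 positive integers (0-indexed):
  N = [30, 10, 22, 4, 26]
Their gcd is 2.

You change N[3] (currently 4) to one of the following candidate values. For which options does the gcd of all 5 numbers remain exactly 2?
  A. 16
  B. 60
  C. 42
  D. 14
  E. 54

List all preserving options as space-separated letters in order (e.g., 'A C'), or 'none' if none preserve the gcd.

Old gcd = 2; gcd of others (without N[3]) = 2
New gcd for candidate v: gcd(2, v). Preserves old gcd iff gcd(2, v) = 2.
  Option A: v=16, gcd(2,16)=2 -> preserves
  Option B: v=60, gcd(2,60)=2 -> preserves
  Option C: v=42, gcd(2,42)=2 -> preserves
  Option D: v=14, gcd(2,14)=2 -> preserves
  Option E: v=54, gcd(2,54)=2 -> preserves

Answer: A B C D E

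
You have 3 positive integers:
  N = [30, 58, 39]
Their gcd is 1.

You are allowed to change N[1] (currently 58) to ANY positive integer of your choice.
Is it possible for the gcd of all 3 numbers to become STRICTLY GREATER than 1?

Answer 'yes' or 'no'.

Current gcd = 1
gcd of all OTHER numbers (without N[1]=58): gcd([30, 39]) = 3
The new gcd after any change is gcd(3, new_value).
This can be at most 3.
Since 3 > old gcd 1, the gcd CAN increase (e.g., set N[1] = 3).

Answer: yes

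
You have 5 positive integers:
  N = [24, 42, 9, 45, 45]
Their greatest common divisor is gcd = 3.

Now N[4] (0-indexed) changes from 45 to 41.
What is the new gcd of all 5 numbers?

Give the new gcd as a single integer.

Answer: 1

Derivation:
Numbers: [24, 42, 9, 45, 45], gcd = 3
Change: index 4, 45 -> 41
gcd of the OTHER numbers (without index 4): gcd([24, 42, 9, 45]) = 3
New gcd = gcd(g_others, new_val) = gcd(3, 41) = 1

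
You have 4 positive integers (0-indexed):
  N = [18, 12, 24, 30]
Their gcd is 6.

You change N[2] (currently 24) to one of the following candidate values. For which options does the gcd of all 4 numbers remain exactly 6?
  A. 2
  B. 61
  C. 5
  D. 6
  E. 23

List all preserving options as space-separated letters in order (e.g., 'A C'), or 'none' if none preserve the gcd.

Answer: D

Derivation:
Old gcd = 6; gcd of others (without N[2]) = 6
New gcd for candidate v: gcd(6, v). Preserves old gcd iff gcd(6, v) = 6.
  Option A: v=2, gcd(6,2)=2 -> changes
  Option B: v=61, gcd(6,61)=1 -> changes
  Option C: v=5, gcd(6,5)=1 -> changes
  Option D: v=6, gcd(6,6)=6 -> preserves
  Option E: v=23, gcd(6,23)=1 -> changes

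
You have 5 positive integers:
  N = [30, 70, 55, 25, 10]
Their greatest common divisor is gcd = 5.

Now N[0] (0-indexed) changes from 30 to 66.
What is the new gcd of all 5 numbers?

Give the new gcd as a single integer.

Answer: 1

Derivation:
Numbers: [30, 70, 55, 25, 10], gcd = 5
Change: index 0, 30 -> 66
gcd of the OTHER numbers (without index 0): gcd([70, 55, 25, 10]) = 5
New gcd = gcd(g_others, new_val) = gcd(5, 66) = 1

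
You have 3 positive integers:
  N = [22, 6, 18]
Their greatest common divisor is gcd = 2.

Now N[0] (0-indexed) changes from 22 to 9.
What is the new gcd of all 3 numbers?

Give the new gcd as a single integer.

Numbers: [22, 6, 18], gcd = 2
Change: index 0, 22 -> 9
gcd of the OTHER numbers (without index 0): gcd([6, 18]) = 6
New gcd = gcd(g_others, new_val) = gcd(6, 9) = 3

Answer: 3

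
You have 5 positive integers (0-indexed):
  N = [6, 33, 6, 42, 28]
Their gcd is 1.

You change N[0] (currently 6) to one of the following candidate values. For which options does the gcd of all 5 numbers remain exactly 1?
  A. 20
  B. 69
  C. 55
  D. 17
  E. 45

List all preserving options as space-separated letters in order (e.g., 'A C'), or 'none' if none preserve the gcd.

Old gcd = 1; gcd of others (without N[0]) = 1
New gcd for candidate v: gcd(1, v). Preserves old gcd iff gcd(1, v) = 1.
  Option A: v=20, gcd(1,20)=1 -> preserves
  Option B: v=69, gcd(1,69)=1 -> preserves
  Option C: v=55, gcd(1,55)=1 -> preserves
  Option D: v=17, gcd(1,17)=1 -> preserves
  Option E: v=45, gcd(1,45)=1 -> preserves

Answer: A B C D E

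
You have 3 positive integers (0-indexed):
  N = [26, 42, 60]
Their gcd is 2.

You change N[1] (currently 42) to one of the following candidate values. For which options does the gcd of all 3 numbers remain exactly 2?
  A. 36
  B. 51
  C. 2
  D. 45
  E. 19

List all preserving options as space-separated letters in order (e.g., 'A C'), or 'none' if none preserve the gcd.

Answer: A C

Derivation:
Old gcd = 2; gcd of others (without N[1]) = 2
New gcd for candidate v: gcd(2, v). Preserves old gcd iff gcd(2, v) = 2.
  Option A: v=36, gcd(2,36)=2 -> preserves
  Option B: v=51, gcd(2,51)=1 -> changes
  Option C: v=2, gcd(2,2)=2 -> preserves
  Option D: v=45, gcd(2,45)=1 -> changes
  Option E: v=19, gcd(2,19)=1 -> changes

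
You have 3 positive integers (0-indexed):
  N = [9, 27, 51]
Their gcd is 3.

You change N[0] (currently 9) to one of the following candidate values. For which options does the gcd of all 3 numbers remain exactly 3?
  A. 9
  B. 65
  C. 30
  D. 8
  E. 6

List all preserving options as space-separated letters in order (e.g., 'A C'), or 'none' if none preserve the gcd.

Old gcd = 3; gcd of others (without N[0]) = 3
New gcd for candidate v: gcd(3, v). Preserves old gcd iff gcd(3, v) = 3.
  Option A: v=9, gcd(3,9)=3 -> preserves
  Option B: v=65, gcd(3,65)=1 -> changes
  Option C: v=30, gcd(3,30)=3 -> preserves
  Option D: v=8, gcd(3,8)=1 -> changes
  Option E: v=6, gcd(3,6)=3 -> preserves

Answer: A C E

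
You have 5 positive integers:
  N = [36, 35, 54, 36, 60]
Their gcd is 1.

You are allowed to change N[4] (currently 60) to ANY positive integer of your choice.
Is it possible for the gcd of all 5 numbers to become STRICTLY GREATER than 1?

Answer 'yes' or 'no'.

Current gcd = 1
gcd of all OTHER numbers (without N[4]=60): gcd([36, 35, 54, 36]) = 1
The new gcd after any change is gcd(1, new_value).
This can be at most 1.
Since 1 = old gcd 1, the gcd can only stay the same or decrease.

Answer: no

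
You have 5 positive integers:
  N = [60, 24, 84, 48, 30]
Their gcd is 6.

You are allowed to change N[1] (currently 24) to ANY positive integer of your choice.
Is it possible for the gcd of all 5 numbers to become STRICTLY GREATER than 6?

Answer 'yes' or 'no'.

Current gcd = 6
gcd of all OTHER numbers (without N[1]=24): gcd([60, 84, 48, 30]) = 6
The new gcd after any change is gcd(6, new_value).
This can be at most 6.
Since 6 = old gcd 6, the gcd can only stay the same or decrease.

Answer: no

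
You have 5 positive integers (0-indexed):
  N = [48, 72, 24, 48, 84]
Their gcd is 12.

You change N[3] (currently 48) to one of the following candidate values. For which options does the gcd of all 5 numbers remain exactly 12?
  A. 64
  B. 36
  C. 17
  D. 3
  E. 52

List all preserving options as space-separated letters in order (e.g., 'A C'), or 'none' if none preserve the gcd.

Answer: B

Derivation:
Old gcd = 12; gcd of others (without N[3]) = 12
New gcd for candidate v: gcd(12, v). Preserves old gcd iff gcd(12, v) = 12.
  Option A: v=64, gcd(12,64)=4 -> changes
  Option B: v=36, gcd(12,36)=12 -> preserves
  Option C: v=17, gcd(12,17)=1 -> changes
  Option D: v=3, gcd(12,3)=3 -> changes
  Option E: v=52, gcd(12,52)=4 -> changes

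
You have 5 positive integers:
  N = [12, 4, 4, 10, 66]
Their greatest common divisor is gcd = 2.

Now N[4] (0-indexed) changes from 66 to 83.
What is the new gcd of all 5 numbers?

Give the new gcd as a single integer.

Numbers: [12, 4, 4, 10, 66], gcd = 2
Change: index 4, 66 -> 83
gcd of the OTHER numbers (without index 4): gcd([12, 4, 4, 10]) = 2
New gcd = gcd(g_others, new_val) = gcd(2, 83) = 1

Answer: 1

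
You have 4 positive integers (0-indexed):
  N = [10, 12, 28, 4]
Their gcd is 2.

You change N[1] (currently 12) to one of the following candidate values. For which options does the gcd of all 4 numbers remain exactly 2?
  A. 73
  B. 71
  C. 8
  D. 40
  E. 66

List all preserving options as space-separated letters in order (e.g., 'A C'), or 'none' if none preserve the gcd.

Answer: C D E

Derivation:
Old gcd = 2; gcd of others (without N[1]) = 2
New gcd for candidate v: gcd(2, v). Preserves old gcd iff gcd(2, v) = 2.
  Option A: v=73, gcd(2,73)=1 -> changes
  Option B: v=71, gcd(2,71)=1 -> changes
  Option C: v=8, gcd(2,8)=2 -> preserves
  Option D: v=40, gcd(2,40)=2 -> preserves
  Option E: v=66, gcd(2,66)=2 -> preserves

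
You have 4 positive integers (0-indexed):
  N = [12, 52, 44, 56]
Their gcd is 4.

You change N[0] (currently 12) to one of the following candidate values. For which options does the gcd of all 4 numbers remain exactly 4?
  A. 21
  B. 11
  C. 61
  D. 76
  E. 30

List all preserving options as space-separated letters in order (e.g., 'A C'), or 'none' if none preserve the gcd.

Old gcd = 4; gcd of others (without N[0]) = 4
New gcd for candidate v: gcd(4, v). Preserves old gcd iff gcd(4, v) = 4.
  Option A: v=21, gcd(4,21)=1 -> changes
  Option B: v=11, gcd(4,11)=1 -> changes
  Option C: v=61, gcd(4,61)=1 -> changes
  Option D: v=76, gcd(4,76)=4 -> preserves
  Option E: v=30, gcd(4,30)=2 -> changes

Answer: D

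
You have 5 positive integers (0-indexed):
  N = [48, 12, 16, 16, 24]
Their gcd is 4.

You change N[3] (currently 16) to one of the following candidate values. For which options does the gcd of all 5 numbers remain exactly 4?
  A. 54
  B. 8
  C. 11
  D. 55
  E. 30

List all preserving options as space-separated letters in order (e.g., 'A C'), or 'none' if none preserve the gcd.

Old gcd = 4; gcd of others (without N[3]) = 4
New gcd for candidate v: gcd(4, v). Preserves old gcd iff gcd(4, v) = 4.
  Option A: v=54, gcd(4,54)=2 -> changes
  Option B: v=8, gcd(4,8)=4 -> preserves
  Option C: v=11, gcd(4,11)=1 -> changes
  Option D: v=55, gcd(4,55)=1 -> changes
  Option E: v=30, gcd(4,30)=2 -> changes

Answer: B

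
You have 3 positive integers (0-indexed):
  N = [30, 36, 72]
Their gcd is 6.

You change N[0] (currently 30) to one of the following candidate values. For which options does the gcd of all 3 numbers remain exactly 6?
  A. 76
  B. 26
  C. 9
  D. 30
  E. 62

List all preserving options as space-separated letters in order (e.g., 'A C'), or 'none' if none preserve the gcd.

Answer: D

Derivation:
Old gcd = 6; gcd of others (without N[0]) = 36
New gcd for candidate v: gcd(36, v). Preserves old gcd iff gcd(36, v) = 6.
  Option A: v=76, gcd(36,76)=4 -> changes
  Option B: v=26, gcd(36,26)=2 -> changes
  Option C: v=9, gcd(36,9)=9 -> changes
  Option D: v=30, gcd(36,30)=6 -> preserves
  Option E: v=62, gcd(36,62)=2 -> changes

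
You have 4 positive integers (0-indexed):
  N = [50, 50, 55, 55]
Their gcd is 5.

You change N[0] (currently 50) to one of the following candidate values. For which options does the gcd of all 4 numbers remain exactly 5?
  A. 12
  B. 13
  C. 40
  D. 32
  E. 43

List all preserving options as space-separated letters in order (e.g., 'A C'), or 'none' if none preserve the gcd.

Answer: C

Derivation:
Old gcd = 5; gcd of others (without N[0]) = 5
New gcd for candidate v: gcd(5, v). Preserves old gcd iff gcd(5, v) = 5.
  Option A: v=12, gcd(5,12)=1 -> changes
  Option B: v=13, gcd(5,13)=1 -> changes
  Option C: v=40, gcd(5,40)=5 -> preserves
  Option D: v=32, gcd(5,32)=1 -> changes
  Option E: v=43, gcd(5,43)=1 -> changes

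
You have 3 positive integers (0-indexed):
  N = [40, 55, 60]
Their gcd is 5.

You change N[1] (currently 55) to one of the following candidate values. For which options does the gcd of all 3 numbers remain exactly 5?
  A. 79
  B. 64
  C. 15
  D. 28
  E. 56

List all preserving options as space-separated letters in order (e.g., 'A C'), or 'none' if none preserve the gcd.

Answer: C

Derivation:
Old gcd = 5; gcd of others (without N[1]) = 20
New gcd for candidate v: gcd(20, v). Preserves old gcd iff gcd(20, v) = 5.
  Option A: v=79, gcd(20,79)=1 -> changes
  Option B: v=64, gcd(20,64)=4 -> changes
  Option C: v=15, gcd(20,15)=5 -> preserves
  Option D: v=28, gcd(20,28)=4 -> changes
  Option E: v=56, gcd(20,56)=4 -> changes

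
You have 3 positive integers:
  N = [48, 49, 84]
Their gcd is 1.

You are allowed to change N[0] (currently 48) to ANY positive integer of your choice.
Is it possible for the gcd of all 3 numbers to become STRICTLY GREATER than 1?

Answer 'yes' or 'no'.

Current gcd = 1
gcd of all OTHER numbers (without N[0]=48): gcd([49, 84]) = 7
The new gcd after any change is gcd(7, new_value).
This can be at most 7.
Since 7 > old gcd 1, the gcd CAN increase (e.g., set N[0] = 7).

Answer: yes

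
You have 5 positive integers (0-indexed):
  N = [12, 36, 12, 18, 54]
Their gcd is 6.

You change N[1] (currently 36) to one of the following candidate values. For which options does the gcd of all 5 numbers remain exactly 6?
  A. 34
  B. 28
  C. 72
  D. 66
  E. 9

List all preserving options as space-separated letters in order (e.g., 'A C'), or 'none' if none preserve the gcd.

Old gcd = 6; gcd of others (without N[1]) = 6
New gcd for candidate v: gcd(6, v). Preserves old gcd iff gcd(6, v) = 6.
  Option A: v=34, gcd(6,34)=2 -> changes
  Option B: v=28, gcd(6,28)=2 -> changes
  Option C: v=72, gcd(6,72)=6 -> preserves
  Option D: v=66, gcd(6,66)=6 -> preserves
  Option E: v=9, gcd(6,9)=3 -> changes

Answer: C D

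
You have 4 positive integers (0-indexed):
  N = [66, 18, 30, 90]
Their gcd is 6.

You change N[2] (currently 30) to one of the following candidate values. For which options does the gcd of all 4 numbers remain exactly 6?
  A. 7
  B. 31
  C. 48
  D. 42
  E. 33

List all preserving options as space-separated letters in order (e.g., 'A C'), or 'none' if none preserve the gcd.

Old gcd = 6; gcd of others (without N[2]) = 6
New gcd for candidate v: gcd(6, v). Preserves old gcd iff gcd(6, v) = 6.
  Option A: v=7, gcd(6,7)=1 -> changes
  Option B: v=31, gcd(6,31)=1 -> changes
  Option C: v=48, gcd(6,48)=6 -> preserves
  Option D: v=42, gcd(6,42)=6 -> preserves
  Option E: v=33, gcd(6,33)=3 -> changes

Answer: C D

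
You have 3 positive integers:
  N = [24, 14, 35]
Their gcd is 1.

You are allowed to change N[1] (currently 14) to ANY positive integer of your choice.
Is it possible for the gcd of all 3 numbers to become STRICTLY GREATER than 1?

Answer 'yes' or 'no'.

Current gcd = 1
gcd of all OTHER numbers (without N[1]=14): gcd([24, 35]) = 1
The new gcd after any change is gcd(1, new_value).
This can be at most 1.
Since 1 = old gcd 1, the gcd can only stay the same or decrease.

Answer: no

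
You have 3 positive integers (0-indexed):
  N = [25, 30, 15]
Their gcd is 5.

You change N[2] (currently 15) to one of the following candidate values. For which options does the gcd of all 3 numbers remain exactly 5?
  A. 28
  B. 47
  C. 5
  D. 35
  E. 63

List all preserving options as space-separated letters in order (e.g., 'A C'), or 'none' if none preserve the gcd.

Answer: C D

Derivation:
Old gcd = 5; gcd of others (without N[2]) = 5
New gcd for candidate v: gcd(5, v). Preserves old gcd iff gcd(5, v) = 5.
  Option A: v=28, gcd(5,28)=1 -> changes
  Option B: v=47, gcd(5,47)=1 -> changes
  Option C: v=5, gcd(5,5)=5 -> preserves
  Option D: v=35, gcd(5,35)=5 -> preserves
  Option E: v=63, gcd(5,63)=1 -> changes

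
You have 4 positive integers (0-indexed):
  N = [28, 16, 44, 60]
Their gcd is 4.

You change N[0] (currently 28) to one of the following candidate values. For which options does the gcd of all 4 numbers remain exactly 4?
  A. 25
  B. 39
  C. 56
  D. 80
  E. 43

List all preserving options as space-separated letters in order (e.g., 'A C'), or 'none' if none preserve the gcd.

Answer: C D

Derivation:
Old gcd = 4; gcd of others (without N[0]) = 4
New gcd for candidate v: gcd(4, v). Preserves old gcd iff gcd(4, v) = 4.
  Option A: v=25, gcd(4,25)=1 -> changes
  Option B: v=39, gcd(4,39)=1 -> changes
  Option C: v=56, gcd(4,56)=4 -> preserves
  Option D: v=80, gcd(4,80)=4 -> preserves
  Option E: v=43, gcd(4,43)=1 -> changes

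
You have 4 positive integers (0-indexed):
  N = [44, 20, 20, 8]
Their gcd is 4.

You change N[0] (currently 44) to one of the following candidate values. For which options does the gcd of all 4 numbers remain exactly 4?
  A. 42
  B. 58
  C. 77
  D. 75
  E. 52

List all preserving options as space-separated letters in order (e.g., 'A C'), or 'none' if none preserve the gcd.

Old gcd = 4; gcd of others (without N[0]) = 4
New gcd for candidate v: gcd(4, v). Preserves old gcd iff gcd(4, v) = 4.
  Option A: v=42, gcd(4,42)=2 -> changes
  Option B: v=58, gcd(4,58)=2 -> changes
  Option C: v=77, gcd(4,77)=1 -> changes
  Option D: v=75, gcd(4,75)=1 -> changes
  Option E: v=52, gcd(4,52)=4 -> preserves

Answer: E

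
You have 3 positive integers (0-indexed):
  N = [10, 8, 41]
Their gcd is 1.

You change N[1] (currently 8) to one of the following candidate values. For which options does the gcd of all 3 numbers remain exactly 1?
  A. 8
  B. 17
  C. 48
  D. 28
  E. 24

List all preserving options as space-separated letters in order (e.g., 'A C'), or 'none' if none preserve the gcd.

Answer: A B C D E

Derivation:
Old gcd = 1; gcd of others (without N[1]) = 1
New gcd for candidate v: gcd(1, v). Preserves old gcd iff gcd(1, v) = 1.
  Option A: v=8, gcd(1,8)=1 -> preserves
  Option B: v=17, gcd(1,17)=1 -> preserves
  Option C: v=48, gcd(1,48)=1 -> preserves
  Option D: v=28, gcd(1,28)=1 -> preserves
  Option E: v=24, gcd(1,24)=1 -> preserves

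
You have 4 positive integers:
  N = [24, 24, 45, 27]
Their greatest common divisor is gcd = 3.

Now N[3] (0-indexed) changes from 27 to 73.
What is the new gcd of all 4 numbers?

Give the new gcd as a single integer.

Numbers: [24, 24, 45, 27], gcd = 3
Change: index 3, 27 -> 73
gcd of the OTHER numbers (without index 3): gcd([24, 24, 45]) = 3
New gcd = gcd(g_others, new_val) = gcd(3, 73) = 1

Answer: 1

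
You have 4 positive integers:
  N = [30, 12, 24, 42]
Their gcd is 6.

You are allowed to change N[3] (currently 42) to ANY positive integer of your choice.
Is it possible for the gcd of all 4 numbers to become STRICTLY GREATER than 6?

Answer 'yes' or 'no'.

Answer: no

Derivation:
Current gcd = 6
gcd of all OTHER numbers (without N[3]=42): gcd([30, 12, 24]) = 6
The new gcd after any change is gcd(6, new_value).
This can be at most 6.
Since 6 = old gcd 6, the gcd can only stay the same or decrease.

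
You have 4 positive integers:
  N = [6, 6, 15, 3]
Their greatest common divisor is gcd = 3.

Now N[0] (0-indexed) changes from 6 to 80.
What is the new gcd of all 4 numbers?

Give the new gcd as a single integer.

Numbers: [6, 6, 15, 3], gcd = 3
Change: index 0, 6 -> 80
gcd of the OTHER numbers (without index 0): gcd([6, 15, 3]) = 3
New gcd = gcd(g_others, new_val) = gcd(3, 80) = 1

Answer: 1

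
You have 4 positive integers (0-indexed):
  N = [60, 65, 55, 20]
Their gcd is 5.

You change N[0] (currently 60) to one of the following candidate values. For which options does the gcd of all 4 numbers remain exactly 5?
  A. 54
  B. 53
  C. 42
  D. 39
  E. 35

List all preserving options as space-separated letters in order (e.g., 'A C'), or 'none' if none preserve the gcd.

Answer: E

Derivation:
Old gcd = 5; gcd of others (without N[0]) = 5
New gcd for candidate v: gcd(5, v). Preserves old gcd iff gcd(5, v) = 5.
  Option A: v=54, gcd(5,54)=1 -> changes
  Option B: v=53, gcd(5,53)=1 -> changes
  Option C: v=42, gcd(5,42)=1 -> changes
  Option D: v=39, gcd(5,39)=1 -> changes
  Option E: v=35, gcd(5,35)=5 -> preserves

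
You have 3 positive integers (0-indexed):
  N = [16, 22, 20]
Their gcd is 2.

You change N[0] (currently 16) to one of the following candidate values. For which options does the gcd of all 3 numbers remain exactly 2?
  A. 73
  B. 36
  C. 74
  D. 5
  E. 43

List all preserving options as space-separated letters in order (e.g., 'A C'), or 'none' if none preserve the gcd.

Old gcd = 2; gcd of others (without N[0]) = 2
New gcd for candidate v: gcd(2, v). Preserves old gcd iff gcd(2, v) = 2.
  Option A: v=73, gcd(2,73)=1 -> changes
  Option B: v=36, gcd(2,36)=2 -> preserves
  Option C: v=74, gcd(2,74)=2 -> preserves
  Option D: v=5, gcd(2,5)=1 -> changes
  Option E: v=43, gcd(2,43)=1 -> changes

Answer: B C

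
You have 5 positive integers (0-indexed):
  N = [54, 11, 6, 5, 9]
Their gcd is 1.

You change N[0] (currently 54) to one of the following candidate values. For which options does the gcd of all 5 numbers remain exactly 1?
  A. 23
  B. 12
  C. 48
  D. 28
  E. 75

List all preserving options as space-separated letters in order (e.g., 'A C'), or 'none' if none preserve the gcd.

Old gcd = 1; gcd of others (without N[0]) = 1
New gcd for candidate v: gcd(1, v). Preserves old gcd iff gcd(1, v) = 1.
  Option A: v=23, gcd(1,23)=1 -> preserves
  Option B: v=12, gcd(1,12)=1 -> preserves
  Option C: v=48, gcd(1,48)=1 -> preserves
  Option D: v=28, gcd(1,28)=1 -> preserves
  Option E: v=75, gcd(1,75)=1 -> preserves

Answer: A B C D E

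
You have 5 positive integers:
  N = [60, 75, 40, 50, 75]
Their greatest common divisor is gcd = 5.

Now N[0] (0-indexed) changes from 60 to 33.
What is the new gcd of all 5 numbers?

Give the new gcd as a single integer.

Numbers: [60, 75, 40, 50, 75], gcd = 5
Change: index 0, 60 -> 33
gcd of the OTHER numbers (without index 0): gcd([75, 40, 50, 75]) = 5
New gcd = gcd(g_others, new_val) = gcd(5, 33) = 1

Answer: 1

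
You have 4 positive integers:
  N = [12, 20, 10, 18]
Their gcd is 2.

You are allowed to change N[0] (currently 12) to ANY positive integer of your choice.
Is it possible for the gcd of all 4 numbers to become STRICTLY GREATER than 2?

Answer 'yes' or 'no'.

Answer: no

Derivation:
Current gcd = 2
gcd of all OTHER numbers (without N[0]=12): gcd([20, 10, 18]) = 2
The new gcd after any change is gcd(2, new_value).
This can be at most 2.
Since 2 = old gcd 2, the gcd can only stay the same or decrease.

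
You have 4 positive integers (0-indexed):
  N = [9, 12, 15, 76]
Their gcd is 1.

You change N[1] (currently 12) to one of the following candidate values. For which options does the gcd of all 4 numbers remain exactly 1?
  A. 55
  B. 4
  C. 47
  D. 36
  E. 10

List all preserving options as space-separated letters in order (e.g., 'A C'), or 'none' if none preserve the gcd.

Answer: A B C D E

Derivation:
Old gcd = 1; gcd of others (without N[1]) = 1
New gcd for candidate v: gcd(1, v). Preserves old gcd iff gcd(1, v) = 1.
  Option A: v=55, gcd(1,55)=1 -> preserves
  Option B: v=4, gcd(1,4)=1 -> preserves
  Option C: v=47, gcd(1,47)=1 -> preserves
  Option D: v=36, gcd(1,36)=1 -> preserves
  Option E: v=10, gcd(1,10)=1 -> preserves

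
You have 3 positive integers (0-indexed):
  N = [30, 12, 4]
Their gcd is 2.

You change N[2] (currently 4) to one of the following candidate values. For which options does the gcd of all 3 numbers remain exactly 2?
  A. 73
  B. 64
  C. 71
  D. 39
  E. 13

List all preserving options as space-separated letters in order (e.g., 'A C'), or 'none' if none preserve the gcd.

Answer: B

Derivation:
Old gcd = 2; gcd of others (without N[2]) = 6
New gcd for candidate v: gcd(6, v). Preserves old gcd iff gcd(6, v) = 2.
  Option A: v=73, gcd(6,73)=1 -> changes
  Option B: v=64, gcd(6,64)=2 -> preserves
  Option C: v=71, gcd(6,71)=1 -> changes
  Option D: v=39, gcd(6,39)=3 -> changes
  Option E: v=13, gcd(6,13)=1 -> changes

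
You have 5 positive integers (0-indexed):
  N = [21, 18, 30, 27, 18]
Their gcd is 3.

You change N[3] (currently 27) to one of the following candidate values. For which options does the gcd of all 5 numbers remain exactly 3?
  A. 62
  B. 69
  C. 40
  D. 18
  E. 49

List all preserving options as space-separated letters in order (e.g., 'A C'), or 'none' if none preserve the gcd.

Answer: B D

Derivation:
Old gcd = 3; gcd of others (without N[3]) = 3
New gcd for candidate v: gcd(3, v). Preserves old gcd iff gcd(3, v) = 3.
  Option A: v=62, gcd(3,62)=1 -> changes
  Option B: v=69, gcd(3,69)=3 -> preserves
  Option C: v=40, gcd(3,40)=1 -> changes
  Option D: v=18, gcd(3,18)=3 -> preserves
  Option E: v=49, gcd(3,49)=1 -> changes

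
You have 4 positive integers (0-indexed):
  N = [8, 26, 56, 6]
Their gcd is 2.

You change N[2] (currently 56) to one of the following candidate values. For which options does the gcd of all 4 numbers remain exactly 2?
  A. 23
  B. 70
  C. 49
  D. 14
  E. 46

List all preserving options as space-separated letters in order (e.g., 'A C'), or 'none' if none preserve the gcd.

Answer: B D E

Derivation:
Old gcd = 2; gcd of others (without N[2]) = 2
New gcd for candidate v: gcd(2, v). Preserves old gcd iff gcd(2, v) = 2.
  Option A: v=23, gcd(2,23)=1 -> changes
  Option B: v=70, gcd(2,70)=2 -> preserves
  Option C: v=49, gcd(2,49)=1 -> changes
  Option D: v=14, gcd(2,14)=2 -> preserves
  Option E: v=46, gcd(2,46)=2 -> preserves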